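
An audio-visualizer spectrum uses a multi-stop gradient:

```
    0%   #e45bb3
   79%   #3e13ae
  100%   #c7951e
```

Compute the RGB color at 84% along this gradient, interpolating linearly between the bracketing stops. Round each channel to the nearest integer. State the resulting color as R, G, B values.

(95, 50, 140)

84% lies between the 79% and 100% stops, so the local fraction is t = (84 − 79)/(100 − 79) = 5/21 ≈ 0.2381.
#3e13ae → (62, 19, 174); #c7951e → (199, 149, 30).
R = 62 + 0.2381 × (199 − 62) = 94.62 → 95
G = 19 + 0.2381 × (149 − 19) = 49.953 → 50
B = 174 + 0.2381 × (30 − 174) = 139.714 → 140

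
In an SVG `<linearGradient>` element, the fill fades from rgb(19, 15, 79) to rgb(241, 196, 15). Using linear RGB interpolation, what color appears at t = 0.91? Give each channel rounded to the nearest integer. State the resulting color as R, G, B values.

(221, 180, 21)

R = 19 + 0.91 × (241 − 19) = 19 + 0.91 × 222 = 221.02 → 221
G = 15 + 0.91 × (196 − 15) = 15 + 0.91 × 181 = 179.71 → 180
B = 79 + 0.91 × (15 − 79) = 79 + 0.91 × -64 = 20.76 → 21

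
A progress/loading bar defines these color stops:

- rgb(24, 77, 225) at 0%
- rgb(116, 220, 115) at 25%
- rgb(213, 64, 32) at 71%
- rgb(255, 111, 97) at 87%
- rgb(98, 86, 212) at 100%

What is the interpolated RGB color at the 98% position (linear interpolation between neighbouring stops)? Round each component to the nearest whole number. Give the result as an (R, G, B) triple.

98% lies between the 87% and 100% stops, so the local fraction is t = (98 − 87)/(100 − 87) = 11/13 ≈ 0.8462.
R = 255 + 0.8462 × (98 − 255) = 122.147 → 122
G = 111 + 0.8462 × (86 − 111) = 89.845 → 90
B = 97 + 0.8462 × (212 − 97) = 194.313 → 194

(122, 90, 194)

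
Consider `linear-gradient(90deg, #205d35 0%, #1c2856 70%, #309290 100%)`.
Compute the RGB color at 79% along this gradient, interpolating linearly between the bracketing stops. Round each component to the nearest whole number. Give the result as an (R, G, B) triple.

79% lies between the 70% and 100% stops, so the local fraction is t = (79 − 70)/(100 − 70) = 9/30 ≈ 0.3.
#1c2856 → (28, 40, 86); #309290 → (48, 146, 144).
R = 28 + 0.3 × (48 − 28) = 34 → 34
G = 40 + 0.3 × (146 − 40) = 71.8 → 72
B = 86 + 0.3 × (144 − 86) = 103.4 → 103

(34, 72, 103)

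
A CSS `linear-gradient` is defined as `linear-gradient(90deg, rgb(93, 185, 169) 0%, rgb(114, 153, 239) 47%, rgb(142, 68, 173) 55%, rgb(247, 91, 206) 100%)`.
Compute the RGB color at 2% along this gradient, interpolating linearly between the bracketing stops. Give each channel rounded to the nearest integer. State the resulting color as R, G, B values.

2% lies between the 0% and 47% stops, so the local fraction is t = (2 − 0)/(47 − 0) = 2/47 ≈ 0.0426.
R = 93 + 0.0426 × (114 − 93) = 93.895 → 94
G = 185 + 0.0426 × (153 − 185) = 183.637 → 184
B = 169 + 0.0426 × (239 − 169) = 171.982 → 172

(94, 184, 172)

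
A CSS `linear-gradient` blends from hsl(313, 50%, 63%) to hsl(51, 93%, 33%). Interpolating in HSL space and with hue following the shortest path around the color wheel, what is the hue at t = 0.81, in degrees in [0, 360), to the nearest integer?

Hue: 51 − 313 = -262°, but |-262| > 180 so the shorter arc goes the other way: Δh = -262 + 360 = 98°.
H = 313 + 0.81 × (98) = 392.38 → 392 → 392 mod 360 = 32°

32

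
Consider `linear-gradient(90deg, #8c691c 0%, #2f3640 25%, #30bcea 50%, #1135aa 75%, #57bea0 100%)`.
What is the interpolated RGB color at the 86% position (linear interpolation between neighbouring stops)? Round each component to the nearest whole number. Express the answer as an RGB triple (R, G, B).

86% lies between the 75% and 100% stops, so the local fraction is t = (86 − 75)/(100 − 75) = 11/25 ≈ 0.44.
#1135aa → (17, 53, 170); #57bea0 → (87, 190, 160).
R = 17 + 0.44 × (87 − 17) = 47.8 → 48
G = 53 + 0.44 × (190 − 53) = 113.28 → 113
B = 170 + 0.44 × (160 − 170) = 165.6 → 166

(48, 113, 166)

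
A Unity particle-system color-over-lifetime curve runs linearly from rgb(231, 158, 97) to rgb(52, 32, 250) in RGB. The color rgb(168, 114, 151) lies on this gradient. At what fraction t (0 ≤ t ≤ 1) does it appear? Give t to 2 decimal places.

0.35

Invert the lerp on the R channel (largest span, 179): t = (168 − 231) / (52 − 231) = -63/-179 = 0.35196.
Check on G: (114 − 158)/(32 − 158) = 0.3492 ✓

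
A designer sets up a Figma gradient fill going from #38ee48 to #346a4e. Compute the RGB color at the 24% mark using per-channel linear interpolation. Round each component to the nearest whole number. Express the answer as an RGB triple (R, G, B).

(55, 206, 73)

#38ee48 → (56, 238, 72); #346a4e → (52, 106, 78).
24% corresponds to t = 0.24.
R = 56 + 0.24 × (52 − 56) = 56 + 0.24 × -4 = 55.04 → 55
G = 238 + 0.24 × (106 − 238) = 238 + 0.24 × -132 = 206.32 → 206
B = 72 + 0.24 × (78 − 72) = 72 + 0.24 × 6 = 73.44 → 73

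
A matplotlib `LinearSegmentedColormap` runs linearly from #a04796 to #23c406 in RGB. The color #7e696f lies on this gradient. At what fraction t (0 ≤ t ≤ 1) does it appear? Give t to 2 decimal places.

0.27

Invert the lerp on the B channel (largest span, 144): t = (111 − 150) / (6 − 150) = -39/-144 = 0.27083.
Check on R: (126 − 160)/(35 − 160) = 0.272 ✓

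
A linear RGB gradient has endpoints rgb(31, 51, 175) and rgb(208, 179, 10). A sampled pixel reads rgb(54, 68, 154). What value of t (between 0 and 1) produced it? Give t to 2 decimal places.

Invert the lerp on the R channel (largest span, 177): t = (54 − 31) / (208 − 31) = 23/177 = 0.12994.
Check on G: (68 − 51)/(179 − 51) = 0.1328 ✓

0.13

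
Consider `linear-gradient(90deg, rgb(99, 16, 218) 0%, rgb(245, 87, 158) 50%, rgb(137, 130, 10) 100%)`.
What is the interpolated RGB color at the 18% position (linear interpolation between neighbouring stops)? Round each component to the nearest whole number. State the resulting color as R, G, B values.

18% lies between the 0% and 50% stops, so the local fraction is t = (18 − 0)/(50 − 0) = 18/50 ≈ 0.36.
R = 99 + 0.36 × (245 − 99) = 151.56 → 152
G = 16 + 0.36 × (87 − 16) = 41.56 → 42
B = 218 + 0.36 × (158 − 218) = 196.4 → 196

(152, 42, 196)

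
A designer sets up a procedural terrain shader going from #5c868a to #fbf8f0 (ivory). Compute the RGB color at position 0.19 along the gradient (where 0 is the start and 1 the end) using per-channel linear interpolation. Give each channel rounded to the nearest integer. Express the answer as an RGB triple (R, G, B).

(122, 156, 157)

#5c868a → (92, 134, 138); #fbf8f0 → (251, 248, 240).
R = 92 + 0.19 × (251 − 92) = 92 + 0.19 × 159 = 122.21 → 122
G = 134 + 0.19 × (248 − 134) = 134 + 0.19 × 114 = 155.66 → 156
B = 138 + 0.19 × (240 − 138) = 138 + 0.19 × 102 = 157.38 → 157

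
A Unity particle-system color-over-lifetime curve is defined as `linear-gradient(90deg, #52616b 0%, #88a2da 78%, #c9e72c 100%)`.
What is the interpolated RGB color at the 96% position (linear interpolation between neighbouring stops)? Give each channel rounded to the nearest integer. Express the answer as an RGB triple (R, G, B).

(189, 218, 76)

96% lies between the 78% and 100% stops, so the local fraction is t = (96 − 78)/(100 − 78) = 18/22 ≈ 0.8182.
#88a2da → (136, 162, 218); #c9e72c → (201, 231, 44).
R = 136 + 0.8182 × (201 − 136) = 189.183 → 189
G = 162 + 0.8182 × (231 − 162) = 218.456 → 218
B = 218 + 0.8182 × (44 − 218) = 75.633 → 76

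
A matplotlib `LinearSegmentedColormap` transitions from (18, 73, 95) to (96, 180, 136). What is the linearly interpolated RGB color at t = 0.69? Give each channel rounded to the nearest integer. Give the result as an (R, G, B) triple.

R = 18 + 0.69 × (96 − 18) = 18 + 0.69 × 78 = 71.82 → 72
G = 73 + 0.69 × (180 − 73) = 73 + 0.69 × 107 = 146.83 → 147
B = 95 + 0.69 × (136 − 95) = 95 + 0.69 × 41 = 123.29 → 123
So the blended color is (72, 147, 123), about #48937b.

(72, 147, 123)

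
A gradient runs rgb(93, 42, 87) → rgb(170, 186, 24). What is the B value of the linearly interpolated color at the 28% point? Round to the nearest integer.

69

B = 87 + 0.28 × (24 − 87) = 69.36 → 69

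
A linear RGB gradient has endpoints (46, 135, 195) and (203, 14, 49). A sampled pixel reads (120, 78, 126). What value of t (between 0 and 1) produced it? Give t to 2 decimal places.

Invert the lerp on the R channel (largest span, 157): t = (120 − 46) / (203 − 46) = 74/157 = 0.47134.
Check on G: (78 − 135)/(14 − 135) = 0.4711 ✓

0.47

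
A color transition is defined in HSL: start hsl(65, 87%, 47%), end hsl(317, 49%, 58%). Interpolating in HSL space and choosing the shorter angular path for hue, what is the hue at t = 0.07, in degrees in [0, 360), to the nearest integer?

Hue: 317 − 65 = 252°, but |252| > 180 so the shorter arc goes the other way: Δh = 252 − 360 = -108°.
H = 65 + 0.07 × (-108) = 57.44 → 57°

57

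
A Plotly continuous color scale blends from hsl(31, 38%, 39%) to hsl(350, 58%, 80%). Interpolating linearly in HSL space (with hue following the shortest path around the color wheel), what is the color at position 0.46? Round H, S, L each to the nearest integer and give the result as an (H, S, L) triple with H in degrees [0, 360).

(12, 47, 58)

Hue: 350 − 31 = 319°, but |319| > 180 so the shorter arc goes the other way: Δh = 319 − 360 = -41°.
H = 31 + 0.46 × (-41) = 12.14 → 12°
S = 38 + 0.46 × (58 − 38) = 47.2 → 47%
L = 39 + 0.46 × (80 − 39) = 57.86 → 58%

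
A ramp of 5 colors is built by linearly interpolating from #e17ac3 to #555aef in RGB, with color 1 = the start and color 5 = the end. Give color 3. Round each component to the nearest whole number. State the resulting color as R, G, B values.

(155, 106, 217)

With 5 swatches and endpoints inclusive, swatch 3 sits at t = (3 − 1)/(5 − 1) = 2/4 ≈ 0.5.
#e17ac3 → (225, 122, 195); #555aef → (85, 90, 239).
R = 225 + 0.5 × (85 − 225) = 155 → 155
G = 122 + 0.5 × (90 − 122) = 106 → 106
B = 195 + 0.5 × (239 − 195) = 217 → 217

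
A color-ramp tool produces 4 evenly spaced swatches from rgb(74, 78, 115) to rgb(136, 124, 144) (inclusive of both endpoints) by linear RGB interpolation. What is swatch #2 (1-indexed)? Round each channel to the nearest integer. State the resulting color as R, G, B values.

(95, 93, 125)

With 4 swatches and endpoints inclusive, swatch 2 sits at t = (2 − 1)/(4 − 1) = 1/3 ≈ 0.3333.
R = 74 + 0.3333 × (136 − 74) = 94.665 → 95
G = 78 + 0.3333 × (124 − 78) = 93.332 → 93
B = 115 + 0.3333 × (144 − 115) = 124.666 → 125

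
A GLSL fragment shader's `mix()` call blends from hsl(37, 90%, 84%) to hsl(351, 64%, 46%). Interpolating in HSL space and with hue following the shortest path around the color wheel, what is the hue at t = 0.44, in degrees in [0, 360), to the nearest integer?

Hue: 351 − 37 = 314°, but |314| > 180 so the shorter arc goes the other way: Δh = 314 − 360 = -46°.
H = 37 + 0.44 × (-46) = 16.76 → 17°

17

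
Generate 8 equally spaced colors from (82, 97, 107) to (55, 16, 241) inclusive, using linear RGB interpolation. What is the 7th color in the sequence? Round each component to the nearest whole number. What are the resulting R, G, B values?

With 8 swatches and endpoints inclusive, swatch 7 sits at t = (7 − 1)/(8 − 1) = 6/7 ≈ 0.8571.
R = 82 + 0.8571 × (55 − 82) = 58.858 → 59
G = 97 + 0.8571 × (16 − 97) = 27.575 → 28
B = 107 + 0.8571 × (241 − 107) = 221.851 → 222

(59, 28, 222)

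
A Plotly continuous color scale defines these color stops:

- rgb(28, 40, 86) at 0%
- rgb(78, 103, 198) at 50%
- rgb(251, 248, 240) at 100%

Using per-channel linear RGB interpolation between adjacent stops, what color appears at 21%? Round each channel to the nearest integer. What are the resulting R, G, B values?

(49, 66, 133)

21% lies between the 0% and 50% stops, so the local fraction is t = (21 − 0)/(50 − 0) = 21/50 ≈ 0.42.
R = 28 + 0.42 × (78 − 28) = 49 → 49
G = 40 + 0.42 × (103 − 40) = 66.46 → 66
B = 86 + 0.42 × (198 − 86) = 133.04 → 133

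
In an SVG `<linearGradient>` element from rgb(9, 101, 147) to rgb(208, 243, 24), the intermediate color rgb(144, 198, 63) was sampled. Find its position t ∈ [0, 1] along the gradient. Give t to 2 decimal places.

0.68

Invert the lerp on the R channel (largest span, 199): t = (144 − 9) / (208 − 9) = 135/199 = 0.67839.
Check on G: (198 − 101)/(243 − 101) = 0.6831 ✓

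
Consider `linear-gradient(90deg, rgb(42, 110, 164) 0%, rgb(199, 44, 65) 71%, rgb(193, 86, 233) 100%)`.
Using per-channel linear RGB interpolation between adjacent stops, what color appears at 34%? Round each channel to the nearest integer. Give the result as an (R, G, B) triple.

34% lies between the 0% and 71% stops, so the local fraction is t = (34 − 0)/(71 − 0) = 34/71 ≈ 0.4789.
R = 42 + 0.4789 × (199 − 42) = 117.187 → 117
G = 110 + 0.4789 × (44 − 110) = 78.393 → 78
B = 164 + 0.4789 × (65 − 164) = 116.589 → 117

(117, 78, 117)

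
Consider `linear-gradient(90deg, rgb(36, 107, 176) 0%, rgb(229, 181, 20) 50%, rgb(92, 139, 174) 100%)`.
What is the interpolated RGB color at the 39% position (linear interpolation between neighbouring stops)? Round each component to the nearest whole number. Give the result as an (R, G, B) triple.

39% lies between the 0% and 50% stops, so the local fraction is t = (39 − 0)/(50 − 0) = 39/50 ≈ 0.78.
R = 36 + 0.78 × (229 − 36) = 186.54 → 187
G = 107 + 0.78 × (181 − 107) = 164.72 → 165
B = 176 + 0.78 × (20 − 176) = 54.32 → 54

(187, 165, 54)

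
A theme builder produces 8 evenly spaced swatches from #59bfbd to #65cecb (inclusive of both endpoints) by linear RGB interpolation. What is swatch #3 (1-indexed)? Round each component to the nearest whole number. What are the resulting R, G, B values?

With 8 swatches and endpoints inclusive, swatch 3 sits at t = (3 − 1)/(8 − 1) = 2/7 ≈ 0.2857.
#59bfbd → (89, 191, 189); #65cecb → (101, 206, 203).
R = 89 + 0.2857 × (101 − 89) = 92.428 → 92
G = 191 + 0.2857 × (206 − 191) = 195.286 → 195
B = 189 + 0.2857 × (203 − 189) = 193 → 193

(92, 195, 193)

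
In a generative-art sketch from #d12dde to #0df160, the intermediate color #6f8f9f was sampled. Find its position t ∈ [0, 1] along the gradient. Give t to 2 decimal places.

0.50

Invert the lerp on the R channel (largest span, 196): t = (111 − 209) / (13 − 209) = -98/-196 = 0.5.
Check on G: (143 − 45)/(241 − 45) = 0.5 ✓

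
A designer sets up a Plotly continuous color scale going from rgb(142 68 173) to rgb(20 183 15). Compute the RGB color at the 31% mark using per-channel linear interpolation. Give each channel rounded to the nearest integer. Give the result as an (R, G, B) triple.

(104, 104, 124)

31% corresponds to t = 0.31.
R = 142 + 0.31 × (20 − 142) = 142 + 0.31 × -122 = 104.18 → 104
G = 68 + 0.31 × (183 − 68) = 68 + 0.31 × 115 = 103.65 → 104
B = 173 + 0.31 × (15 − 173) = 173 + 0.31 × -158 = 124.02 → 124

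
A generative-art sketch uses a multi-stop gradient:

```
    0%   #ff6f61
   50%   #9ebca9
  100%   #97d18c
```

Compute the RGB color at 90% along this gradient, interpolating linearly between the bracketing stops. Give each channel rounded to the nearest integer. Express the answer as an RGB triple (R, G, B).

90% lies between the 50% and 100% stops, so the local fraction is t = (90 − 50)/(100 − 50) = 40/50 ≈ 0.8.
#9ebca9 → (158, 188, 169); #97d18c → (151, 209, 140).
R = 158 + 0.8 × (151 − 158) = 152.4 → 152
G = 188 + 0.8 × (209 − 188) = 204.8 → 205
B = 169 + 0.8 × (140 − 169) = 145.8 → 146

(152, 205, 146)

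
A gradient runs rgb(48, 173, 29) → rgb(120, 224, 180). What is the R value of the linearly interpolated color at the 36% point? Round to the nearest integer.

R = 48 + 0.36 × (120 − 48) = 73.92 → 74

74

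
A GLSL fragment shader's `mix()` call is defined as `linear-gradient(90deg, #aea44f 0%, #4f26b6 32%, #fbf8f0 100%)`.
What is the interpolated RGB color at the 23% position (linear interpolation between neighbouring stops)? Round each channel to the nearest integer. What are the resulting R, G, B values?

23% lies between the 0% and 32% stops, so the local fraction is t = (23 − 0)/(32 − 0) = 23/32 ≈ 0.7188.
#aea44f → (174, 164, 79); #4f26b6 → (79, 38, 182).
R = 174 + 0.7188 × (79 − 174) = 105.714 → 106
G = 164 + 0.7188 × (38 − 164) = 73.431 → 73
B = 79 + 0.7188 × (182 − 79) = 153.036 → 153

(106, 73, 153)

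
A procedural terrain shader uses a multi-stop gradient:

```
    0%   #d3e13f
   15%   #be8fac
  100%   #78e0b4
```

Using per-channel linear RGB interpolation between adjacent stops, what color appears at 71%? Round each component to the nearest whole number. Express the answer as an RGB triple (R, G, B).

(144, 196, 177)

71% lies between the 15% and 100% stops, so the local fraction is t = (71 − 15)/(100 − 15) = 56/85 ≈ 0.6588.
#be8fac → (190, 143, 172); #78e0b4 → (120, 224, 180).
R = 190 + 0.6588 × (120 − 190) = 143.884 → 144
G = 143 + 0.6588 × (224 − 143) = 196.363 → 196
B = 172 + 0.6588 × (180 − 172) = 177.27 → 177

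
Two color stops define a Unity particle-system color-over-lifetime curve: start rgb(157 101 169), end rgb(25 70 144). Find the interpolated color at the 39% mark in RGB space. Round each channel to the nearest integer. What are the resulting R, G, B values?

39% corresponds to t = 0.39.
R = 157 + 0.39 × (25 − 157) = 157 + 0.39 × -132 = 105.52 → 106
G = 101 + 0.39 × (70 − 101) = 101 + 0.39 × -31 = 88.91 → 89
B = 169 + 0.39 × (144 − 169) = 169 + 0.39 × -25 = 159.25 → 159

(106, 89, 159)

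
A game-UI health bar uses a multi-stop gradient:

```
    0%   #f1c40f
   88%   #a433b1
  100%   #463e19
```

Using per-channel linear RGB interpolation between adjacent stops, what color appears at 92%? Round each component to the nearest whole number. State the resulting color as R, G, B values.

92% lies between the 88% and 100% stops, so the local fraction is t = (92 − 88)/(100 − 88) = 4/12 ≈ 0.3333.
#a433b1 → (164, 51, 177); #463e19 → (70, 62, 25).
R = 164 + 0.3333 × (70 − 164) = 132.67 → 133
G = 51 + 0.3333 × (62 − 51) = 54.666 → 55
B = 177 + 0.3333 × (25 − 177) = 126.338 → 126

(133, 55, 126)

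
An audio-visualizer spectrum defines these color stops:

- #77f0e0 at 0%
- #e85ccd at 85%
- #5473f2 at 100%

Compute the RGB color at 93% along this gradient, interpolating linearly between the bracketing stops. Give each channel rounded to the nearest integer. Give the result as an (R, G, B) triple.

(153, 104, 225)

93% lies between the 85% and 100% stops, so the local fraction is t = (93 − 85)/(100 − 85) = 8/15 ≈ 0.5333.
#e85ccd → (232, 92, 205); #5473f2 → (84, 115, 242).
R = 232 + 0.5333 × (84 − 232) = 153.072 → 153
G = 92 + 0.5333 × (115 − 92) = 104.266 → 104
B = 205 + 0.5333 × (242 − 205) = 224.732 → 225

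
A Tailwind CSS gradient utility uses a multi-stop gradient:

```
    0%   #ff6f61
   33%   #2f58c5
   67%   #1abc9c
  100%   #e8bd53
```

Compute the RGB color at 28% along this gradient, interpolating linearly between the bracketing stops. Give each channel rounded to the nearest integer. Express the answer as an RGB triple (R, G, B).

(79, 91, 182)

28% lies between the 0% and 33% stops, so the local fraction is t = (28 − 0)/(33 − 0) = 28/33 ≈ 0.8485.
#ff6f61 → (255, 111, 97); #2f58c5 → (47, 88, 197).
R = 255 + 0.8485 × (47 − 255) = 78.512 → 79
G = 111 + 0.8485 × (88 − 111) = 91.484 → 91
B = 97 + 0.8485 × (197 − 97) = 181.85 → 182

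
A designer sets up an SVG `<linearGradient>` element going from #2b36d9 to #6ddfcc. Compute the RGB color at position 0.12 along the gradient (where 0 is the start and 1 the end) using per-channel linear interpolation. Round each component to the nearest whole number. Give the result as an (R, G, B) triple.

#2b36d9 → (43, 54, 217); #6ddfcc → (109, 223, 204).
R = 43 + 0.12 × (109 − 43) = 43 + 0.12 × 66 = 50.92 → 51
G = 54 + 0.12 × (223 − 54) = 54 + 0.12 × 169 = 74.28 → 74
B = 217 + 0.12 × (204 − 217) = 217 + 0.12 × -13 = 215.44 → 215

(51, 74, 215)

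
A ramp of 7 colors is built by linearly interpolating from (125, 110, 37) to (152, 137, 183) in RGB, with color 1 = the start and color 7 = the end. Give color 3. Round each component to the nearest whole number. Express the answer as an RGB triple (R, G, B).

With 7 swatches and endpoints inclusive, swatch 3 sits at t = (3 − 1)/(7 − 1) = 2/6 ≈ 0.3333.
R = 125 + 0.3333 × (152 − 125) = 133.999 → 134
G = 110 + 0.3333 × (137 − 110) = 118.999 → 119
B = 37 + 0.3333 × (183 − 37) = 85.662 → 86

(134, 119, 86)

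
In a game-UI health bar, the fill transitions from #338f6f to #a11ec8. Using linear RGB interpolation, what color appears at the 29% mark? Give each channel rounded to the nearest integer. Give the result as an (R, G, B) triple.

(83, 110, 137)

#338f6f → (51, 143, 111); #a11ec8 → (161, 30, 200).
29% corresponds to t = 0.29.
R = 51 + 0.29 × (161 − 51) = 51 + 0.29 × 110 = 82.9 → 83
G = 143 + 0.29 × (30 − 143) = 143 + 0.29 × -113 = 110.23 → 110
B = 111 + 0.29 × (200 − 111) = 111 + 0.29 × 89 = 136.81 → 137
So the blended color is (83, 110, 137), about #536e89.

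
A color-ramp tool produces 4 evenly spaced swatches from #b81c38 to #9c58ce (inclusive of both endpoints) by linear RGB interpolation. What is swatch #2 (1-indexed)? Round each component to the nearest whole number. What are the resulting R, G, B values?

(175, 48, 106)

With 4 swatches and endpoints inclusive, swatch 2 sits at t = (2 − 1)/(4 − 1) = 1/3 ≈ 0.3333.
#b81c38 → (184, 28, 56); #9c58ce → (156, 88, 206).
R = 184 + 0.3333 × (156 − 184) = 174.668 → 175
G = 28 + 0.3333 × (88 − 28) = 47.998 → 48
B = 56 + 0.3333 × (206 − 56) = 105.995 → 106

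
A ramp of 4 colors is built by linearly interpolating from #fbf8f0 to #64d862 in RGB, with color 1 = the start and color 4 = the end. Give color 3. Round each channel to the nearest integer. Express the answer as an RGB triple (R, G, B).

(150, 227, 145)

With 4 swatches and endpoints inclusive, swatch 3 sits at t = (3 − 1)/(4 − 1) = 2/3 ≈ 0.6667.
#fbf8f0 → (251, 248, 240); #64d862 → (100, 216, 98).
R = 251 + 0.6667 × (100 − 251) = 150.328 → 150
G = 248 + 0.6667 × (216 − 248) = 226.666 → 227
B = 240 + 0.6667 × (98 − 240) = 145.329 → 145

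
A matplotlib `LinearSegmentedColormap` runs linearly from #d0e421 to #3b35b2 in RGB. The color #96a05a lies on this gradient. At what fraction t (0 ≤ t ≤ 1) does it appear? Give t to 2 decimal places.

Invert the lerp on the G channel (largest span, 175): t = (160 − 228) / (53 − 228) = -68/-175 = 0.38857.
Check on R: (150 − 208)/(59 − 208) = 0.3893 ✓

0.39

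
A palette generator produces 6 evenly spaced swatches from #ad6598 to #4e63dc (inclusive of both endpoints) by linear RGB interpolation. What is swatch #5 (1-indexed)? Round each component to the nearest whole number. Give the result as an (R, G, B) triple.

(97, 99, 206)

With 6 swatches and endpoints inclusive, swatch 5 sits at t = (5 − 1)/(6 − 1) = 4/5 ≈ 0.8.
#ad6598 → (173, 101, 152); #4e63dc → (78, 99, 220).
R = 173 + 0.8 × (78 − 173) = 97 → 97
G = 101 + 0.8 × (99 − 101) = 99.4 → 99
B = 152 + 0.8 × (220 − 152) = 206.4 → 206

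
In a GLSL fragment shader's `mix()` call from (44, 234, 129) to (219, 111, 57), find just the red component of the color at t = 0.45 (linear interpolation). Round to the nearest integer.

R = 44 + 0.45 × (219 − 44) = 122.75 → 123

123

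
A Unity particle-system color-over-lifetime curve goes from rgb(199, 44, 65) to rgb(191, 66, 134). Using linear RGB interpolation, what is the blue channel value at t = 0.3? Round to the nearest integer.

86

B = 65 + 0.3 × (134 − 65) = 85.7 → 86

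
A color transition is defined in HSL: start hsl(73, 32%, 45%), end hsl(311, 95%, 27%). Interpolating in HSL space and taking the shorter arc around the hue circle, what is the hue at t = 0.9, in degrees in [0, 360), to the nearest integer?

Hue: 311 − 73 = 238°, but |238| > 180 so the shorter arc goes the other way: Δh = 238 − 360 = -122°.
H = 73 + 0.9 × (-122) = -36.8 → -37 → -37 mod 360 = 323°

323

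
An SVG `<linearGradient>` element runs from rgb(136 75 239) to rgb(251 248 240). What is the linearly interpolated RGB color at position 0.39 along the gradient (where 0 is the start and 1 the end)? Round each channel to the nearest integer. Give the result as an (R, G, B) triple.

(181, 142, 239)

R = 136 + 0.39 × (251 − 136) = 136 + 0.39 × 115 = 180.85 → 181
G = 75 + 0.39 × (248 − 75) = 75 + 0.39 × 173 = 142.47 → 142
B = 239 + 0.39 × (240 − 239) = 239 + 0.39 × 1 = 239.39 → 239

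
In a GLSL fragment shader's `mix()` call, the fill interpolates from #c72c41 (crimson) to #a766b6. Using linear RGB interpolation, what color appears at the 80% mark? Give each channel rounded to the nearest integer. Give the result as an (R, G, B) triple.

(173, 90, 159)

#c72c41 → (199, 44, 65); #a766b6 → (167, 102, 182).
80% corresponds to t = 0.8.
R = 199 + 0.8 × (167 − 199) = 199 + 0.8 × -32 = 173.4 → 173
G = 44 + 0.8 × (102 − 44) = 44 + 0.8 × 58 = 90.4 → 90
B = 65 + 0.8 × (182 − 65) = 65 + 0.8 × 117 = 158.6 → 159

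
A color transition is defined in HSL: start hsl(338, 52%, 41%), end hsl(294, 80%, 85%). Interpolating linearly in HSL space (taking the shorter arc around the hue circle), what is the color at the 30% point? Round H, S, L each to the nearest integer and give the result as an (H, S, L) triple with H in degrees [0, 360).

Hue arc: Δh = 294 − 338 = -44° (|Δh| ≤ 180, already the shorter path).
H = 338 + 0.3 × (-44) = 324.8 → 325°
S = 52 + 0.3 × (80 − 52) = 60.4 → 60%
L = 41 + 0.3 × (85 − 41) = 54.2 → 54%

(325, 60, 54)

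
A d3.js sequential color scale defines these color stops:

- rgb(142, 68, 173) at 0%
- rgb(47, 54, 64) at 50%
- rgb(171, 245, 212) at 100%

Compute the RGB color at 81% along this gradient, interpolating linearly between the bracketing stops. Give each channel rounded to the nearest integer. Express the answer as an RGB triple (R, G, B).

(124, 172, 156)

81% lies between the 50% and 100% stops, so the local fraction is t = (81 − 50)/(100 − 50) = 31/50 ≈ 0.62.
R = 47 + 0.62 × (171 − 47) = 123.88 → 124
G = 54 + 0.62 × (245 − 54) = 172.42 → 172
B = 64 + 0.62 × (212 − 64) = 155.76 → 156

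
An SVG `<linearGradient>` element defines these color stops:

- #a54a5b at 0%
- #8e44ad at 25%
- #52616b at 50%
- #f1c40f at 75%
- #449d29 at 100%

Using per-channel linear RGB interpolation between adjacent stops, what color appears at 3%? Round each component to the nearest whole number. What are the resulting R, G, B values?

(162, 73, 101)

3% lies between the 0% and 25% stops, so the local fraction is t = (3 − 0)/(25 − 0) = 3/25 ≈ 0.12.
#a54a5b → (165, 74, 91); #8e44ad → (142, 68, 173).
R = 165 + 0.12 × (142 − 165) = 162.24 → 162
G = 74 + 0.12 × (68 − 74) = 73.28 → 73
B = 91 + 0.12 × (173 − 91) = 100.84 → 101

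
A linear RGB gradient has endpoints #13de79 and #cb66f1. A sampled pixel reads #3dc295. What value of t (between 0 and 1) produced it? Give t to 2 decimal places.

Invert the lerp on the R channel (largest span, 184): t = (61 − 19) / (203 − 19) = 42/184 = 0.22826.
Check on G: (194 − 222)/(102 − 222) = 0.2333 ✓

0.23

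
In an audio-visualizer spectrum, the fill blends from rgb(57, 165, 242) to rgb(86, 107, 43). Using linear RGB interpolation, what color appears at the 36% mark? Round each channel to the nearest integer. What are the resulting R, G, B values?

36% corresponds to t = 0.36.
R = 57 + 0.36 × (86 − 57) = 57 + 0.36 × 29 = 67.44 → 67
G = 165 + 0.36 × (107 − 165) = 165 + 0.36 × -58 = 144.12 → 144
B = 242 + 0.36 × (43 − 242) = 242 + 0.36 × -199 = 170.36 → 170

(67, 144, 170)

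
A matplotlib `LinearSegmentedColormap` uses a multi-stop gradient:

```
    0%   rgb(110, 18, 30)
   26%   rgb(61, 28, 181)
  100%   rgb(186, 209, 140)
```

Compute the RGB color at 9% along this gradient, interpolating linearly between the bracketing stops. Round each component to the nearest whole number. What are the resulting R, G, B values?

9% lies between the 0% and 26% stops, so the local fraction is t = (9 − 0)/(26 − 0) = 9/26 ≈ 0.3462.
R = 110 + 0.3462 × (61 − 110) = 93.036 → 93
G = 18 + 0.3462 × (28 − 18) = 21.462 → 21
B = 30 + 0.3462 × (181 − 30) = 82.276 → 82

(93, 21, 82)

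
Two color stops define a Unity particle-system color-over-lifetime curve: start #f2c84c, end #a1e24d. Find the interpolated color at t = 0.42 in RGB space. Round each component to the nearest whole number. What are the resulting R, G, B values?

(208, 211, 76)

#f2c84c → (242, 200, 76); #a1e24d → (161, 226, 77).
R = 242 + 0.42 × (161 − 242) = 242 + 0.42 × -81 = 207.98 → 208
G = 200 + 0.42 × (226 − 200) = 200 + 0.42 × 26 = 210.92 → 211
B = 76 + 0.42 × (77 − 76) = 76 + 0.42 × 1 = 76.42 → 76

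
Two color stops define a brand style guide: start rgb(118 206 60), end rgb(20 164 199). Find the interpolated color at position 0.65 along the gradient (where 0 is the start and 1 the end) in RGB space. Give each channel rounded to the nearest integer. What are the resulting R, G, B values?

R = 118 + 0.65 × (20 − 118) = 118 + 0.65 × -98 = 54.3 → 54
G = 206 + 0.65 × (164 − 206) = 206 + 0.65 × -42 = 178.7 → 179
B = 60 + 0.65 × (199 − 60) = 60 + 0.65 × 139 = 150.35 → 150

(54, 179, 150)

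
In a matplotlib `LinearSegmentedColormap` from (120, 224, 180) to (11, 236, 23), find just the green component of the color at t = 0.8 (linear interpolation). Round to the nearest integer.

234

G = 224 + 0.8 × (236 − 224) = 233.6 → 234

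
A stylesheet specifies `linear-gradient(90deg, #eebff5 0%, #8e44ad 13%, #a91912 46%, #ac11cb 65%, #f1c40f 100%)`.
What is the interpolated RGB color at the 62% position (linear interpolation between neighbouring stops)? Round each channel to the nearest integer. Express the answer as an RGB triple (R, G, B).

(172, 18, 174)

62% lies between the 46% and 65% stops, so the local fraction is t = (62 − 46)/(65 − 46) = 16/19 ≈ 0.8421.
#a91912 → (169, 25, 18); #ac11cb → (172, 17, 203).
R = 169 + 0.8421 × (172 − 169) = 171.526 → 172
G = 25 + 0.8421 × (17 − 25) = 18.263 → 18
B = 18 + 0.8421 × (203 − 18) = 173.788 → 174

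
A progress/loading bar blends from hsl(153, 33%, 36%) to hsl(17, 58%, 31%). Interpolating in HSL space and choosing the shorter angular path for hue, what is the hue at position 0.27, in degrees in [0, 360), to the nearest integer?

116

Hue arc: Δh = 17 − 153 = -136° (|Δh| ≤ 180, already the shorter path).
H = 153 + 0.27 × (-136) = 116.28 → 116°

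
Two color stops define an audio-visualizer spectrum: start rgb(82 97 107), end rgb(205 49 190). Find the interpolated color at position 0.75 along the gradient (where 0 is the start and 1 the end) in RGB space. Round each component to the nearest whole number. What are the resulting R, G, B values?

(174, 61, 169)

R = 82 + 0.75 × (205 − 82) = 82 + 0.75 × 123 = 174.25 → 174
G = 97 + 0.75 × (49 − 97) = 97 + 0.75 × -48 = 61 → 61
B = 107 + 0.75 × (190 − 107) = 107 + 0.75 × 83 = 169.25 → 169
So the blended color is (174, 61, 169), about #ae3da9.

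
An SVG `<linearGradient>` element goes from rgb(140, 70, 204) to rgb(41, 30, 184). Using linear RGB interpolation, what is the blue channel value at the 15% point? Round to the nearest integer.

201

B = 204 + 0.15 × (184 − 204) = 201 → 201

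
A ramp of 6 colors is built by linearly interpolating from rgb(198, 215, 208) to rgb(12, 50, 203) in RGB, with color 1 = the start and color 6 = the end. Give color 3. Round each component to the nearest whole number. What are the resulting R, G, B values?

(124, 149, 206)

With 6 swatches and endpoints inclusive, swatch 3 sits at t = (3 − 1)/(6 − 1) = 2/5 ≈ 0.4.
R = 198 + 0.4 × (12 − 198) = 123.6 → 124
G = 215 + 0.4 × (50 − 215) = 149 → 149
B = 208 + 0.4 × (203 − 208) = 206 → 206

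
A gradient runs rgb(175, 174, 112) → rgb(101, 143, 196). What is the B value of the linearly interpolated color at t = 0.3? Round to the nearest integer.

B = 112 + 0.3 × (196 − 112) = 137.2 → 137

137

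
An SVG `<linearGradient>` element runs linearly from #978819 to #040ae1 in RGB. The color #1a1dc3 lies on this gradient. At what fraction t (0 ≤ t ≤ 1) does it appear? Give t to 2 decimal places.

0.85

Invert the lerp on the B channel (largest span, 200): t = (195 − 25) / (225 − 25) = 170/200 = 0.85.
Check on R: (26 − 151)/(4 − 151) = 0.8503 ✓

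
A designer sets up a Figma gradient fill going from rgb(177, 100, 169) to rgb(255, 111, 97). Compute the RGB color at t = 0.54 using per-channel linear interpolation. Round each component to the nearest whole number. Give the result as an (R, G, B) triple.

(219, 106, 130)

R = 177 + 0.54 × (255 − 177) = 177 + 0.54 × 78 = 219.12 → 219
G = 100 + 0.54 × (111 − 100) = 100 + 0.54 × 11 = 105.94 → 106
B = 169 + 0.54 × (97 − 169) = 169 + 0.54 × -72 = 130.12 → 130
So the blended color is (219, 106, 130), about #db6a82.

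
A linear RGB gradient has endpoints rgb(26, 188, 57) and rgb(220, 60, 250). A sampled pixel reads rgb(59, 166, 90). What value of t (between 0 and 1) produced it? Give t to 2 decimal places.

Invert the lerp on the R channel (largest span, 194): t = (59 − 26) / (220 − 26) = 33/194 = 0.1701.
Check on G: (166 − 188)/(60 − 188) = 0.1719 ✓

0.17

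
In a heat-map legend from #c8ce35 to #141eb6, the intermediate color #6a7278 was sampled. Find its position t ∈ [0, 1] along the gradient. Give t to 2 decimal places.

0.52

Invert the lerp on the R channel (largest span, 180): t = (106 − 200) / (20 − 200) = -94/-180 = 0.52222.
Check on G: (114 − 206)/(30 − 206) = 0.5227 ✓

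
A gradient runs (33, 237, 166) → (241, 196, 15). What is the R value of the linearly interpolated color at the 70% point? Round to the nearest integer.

179

R = 33 + 0.7 × (241 − 33) = 178.6 → 179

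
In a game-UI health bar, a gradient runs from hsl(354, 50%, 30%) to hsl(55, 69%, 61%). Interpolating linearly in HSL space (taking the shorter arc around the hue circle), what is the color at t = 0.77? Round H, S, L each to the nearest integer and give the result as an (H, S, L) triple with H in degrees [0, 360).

Hue: 55 − 354 = -299°, but |-299| > 180 so the shorter arc goes the other way: Δh = -299 + 360 = 61°.
H = 354 + 0.77 × (61) = 400.97 → 401 → 401 mod 360 = 41°
S = 50 + 0.77 × (69 − 50) = 64.63 → 65%
L = 30 + 0.77 × (61 − 30) = 53.87 → 54%

(41, 65, 54)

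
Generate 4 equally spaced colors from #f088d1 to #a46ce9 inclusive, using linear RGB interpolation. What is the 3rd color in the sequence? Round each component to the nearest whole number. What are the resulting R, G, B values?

With 4 swatches and endpoints inclusive, swatch 3 sits at t = (3 − 1)/(4 − 1) = 2/3 ≈ 0.6667.
#f088d1 → (240, 136, 209); #a46ce9 → (164, 108, 233).
R = 240 + 0.6667 × (164 − 240) = 189.331 → 189
G = 136 + 0.6667 × (108 − 136) = 117.332 → 117
B = 209 + 0.6667 × (233 − 209) = 225.001 → 225

(189, 117, 225)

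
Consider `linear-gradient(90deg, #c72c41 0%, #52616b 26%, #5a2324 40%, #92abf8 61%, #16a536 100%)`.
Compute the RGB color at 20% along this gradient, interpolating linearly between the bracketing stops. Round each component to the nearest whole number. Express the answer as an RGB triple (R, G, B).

(109, 85, 97)

20% lies between the 0% and 26% stops, so the local fraction is t = (20 − 0)/(26 − 0) = 20/26 ≈ 0.7692.
#c72c41 → (199, 44, 65); #52616b → (82, 97, 107).
R = 199 + 0.7692 × (82 − 199) = 109.004 → 109
G = 44 + 0.7692 × (97 − 44) = 84.768 → 85
B = 65 + 0.7692 × (107 − 65) = 97.306 → 97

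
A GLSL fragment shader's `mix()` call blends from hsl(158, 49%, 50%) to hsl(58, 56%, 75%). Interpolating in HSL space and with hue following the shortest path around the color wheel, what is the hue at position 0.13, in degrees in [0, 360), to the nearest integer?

Hue arc: Δh = 58 − 158 = -100° (|Δh| ≤ 180, already the shorter path).
H = 158 + 0.13 × (-100) = 145 → 145°

145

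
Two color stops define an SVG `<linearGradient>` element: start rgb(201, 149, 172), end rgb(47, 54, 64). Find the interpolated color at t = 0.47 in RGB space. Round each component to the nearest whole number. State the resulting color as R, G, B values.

(129, 104, 121)

R = 201 + 0.47 × (47 − 201) = 201 + 0.47 × -154 = 128.62 → 129
G = 149 + 0.47 × (54 − 149) = 149 + 0.47 × -95 = 104.35 → 104
B = 172 + 0.47 × (64 − 172) = 172 + 0.47 × -108 = 121.24 → 121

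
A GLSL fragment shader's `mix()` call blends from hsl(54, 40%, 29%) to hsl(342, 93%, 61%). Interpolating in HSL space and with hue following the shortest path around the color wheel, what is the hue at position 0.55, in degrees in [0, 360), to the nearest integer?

14

Hue: 342 − 54 = 288°, but |288| > 180 so the shorter arc goes the other way: Δh = 288 − 360 = -72°.
H = 54 + 0.55 × (-72) = 14.4 → 14°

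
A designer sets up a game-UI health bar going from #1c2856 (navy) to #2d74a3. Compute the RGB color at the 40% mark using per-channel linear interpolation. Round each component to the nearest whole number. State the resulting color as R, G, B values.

#1c2856 → (28, 40, 86); #2d74a3 → (45, 116, 163).
40% corresponds to t = 0.4.
R = 28 + 0.4 × (45 − 28) = 28 + 0.4 × 17 = 34.8 → 35
G = 40 + 0.4 × (116 − 40) = 40 + 0.4 × 76 = 70.4 → 70
B = 86 + 0.4 × (163 − 86) = 86 + 0.4 × 77 = 116.8 → 117

(35, 70, 117)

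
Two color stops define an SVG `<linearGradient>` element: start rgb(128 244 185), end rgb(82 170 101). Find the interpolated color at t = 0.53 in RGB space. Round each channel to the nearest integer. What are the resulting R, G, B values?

R = 128 + 0.53 × (82 − 128) = 128 + 0.53 × -46 = 103.62 → 104
G = 244 + 0.53 × (170 − 244) = 244 + 0.53 × -74 = 204.78 → 205
B = 185 + 0.53 × (101 − 185) = 185 + 0.53 × -84 = 140.48 → 140
So the blended color is (104, 205, 140), about #68cd8c.

(104, 205, 140)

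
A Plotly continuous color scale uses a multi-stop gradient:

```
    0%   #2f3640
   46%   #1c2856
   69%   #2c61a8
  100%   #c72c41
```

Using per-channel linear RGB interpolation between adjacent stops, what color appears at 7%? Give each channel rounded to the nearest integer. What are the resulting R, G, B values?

7% lies between the 0% and 46% stops, so the local fraction is t = (7 − 0)/(46 − 0) = 7/46 ≈ 0.1522.
#2f3640 → (47, 54, 64); #1c2856 → (28, 40, 86).
R = 47 + 0.1522 × (28 − 47) = 44.108 → 44
G = 54 + 0.1522 × (40 − 54) = 51.869 → 52
B = 64 + 0.1522 × (86 − 64) = 67.348 → 67

(44, 52, 67)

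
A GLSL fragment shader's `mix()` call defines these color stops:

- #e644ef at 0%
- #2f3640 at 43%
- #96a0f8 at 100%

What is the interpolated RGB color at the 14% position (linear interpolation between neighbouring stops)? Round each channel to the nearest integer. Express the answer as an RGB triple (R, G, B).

(170, 63, 182)

14% lies between the 0% and 43% stops, so the local fraction is t = (14 − 0)/(43 − 0) = 14/43 ≈ 0.3256.
#e644ef → (230, 68, 239); #2f3640 → (47, 54, 64).
R = 230 + 0.3256 × (47 − 230) = 170.415 → 170
G = 68 + 0.3256 × (54 − 68) = 63.442 → 63
B = 239 + 0.3256 × (64 − 239) = 182.02 → 182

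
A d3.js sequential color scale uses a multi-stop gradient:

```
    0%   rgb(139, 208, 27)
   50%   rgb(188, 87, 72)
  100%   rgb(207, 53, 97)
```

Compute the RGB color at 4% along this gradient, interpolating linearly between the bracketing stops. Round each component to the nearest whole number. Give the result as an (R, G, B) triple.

(143, 198, 31)

4% lies between the 0% and 50% stops, so the local fraction is t = (4 − 0)/(50 − 0) = 4/50 ≈ 0.08.
R = 139 + 0.08 × (188 − 139) = 142.92 → 143
G = 208 + 0.08 × (87 − 208) = 198.32 → 198
B = 27 + 0.08 × (72 − 27) = 30.6 → 31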